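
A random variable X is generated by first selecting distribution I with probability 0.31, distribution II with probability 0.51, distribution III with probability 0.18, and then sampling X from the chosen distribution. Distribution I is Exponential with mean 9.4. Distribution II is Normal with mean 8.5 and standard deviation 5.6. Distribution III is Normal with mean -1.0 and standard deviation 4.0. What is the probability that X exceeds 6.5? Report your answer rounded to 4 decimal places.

Conditional on each component, P(X > 6.5): I: 0.50083; II: 0.639508; III: 0.0303964.
By total probability, P(X > 6.5) = 0.31·0.50083 + 0.51·0.639508 + 0.18·0.0303964 = 0.486877.

0.4869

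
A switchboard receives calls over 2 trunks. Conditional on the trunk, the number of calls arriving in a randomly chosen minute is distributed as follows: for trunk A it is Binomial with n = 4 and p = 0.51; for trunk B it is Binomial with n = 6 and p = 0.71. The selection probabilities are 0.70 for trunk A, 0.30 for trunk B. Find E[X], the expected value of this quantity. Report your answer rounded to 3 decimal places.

2.706

Component means — A: 2.04; B: 4.26.
E[X] = 0.7·2.04 + 0.3·4.26 = 2.706.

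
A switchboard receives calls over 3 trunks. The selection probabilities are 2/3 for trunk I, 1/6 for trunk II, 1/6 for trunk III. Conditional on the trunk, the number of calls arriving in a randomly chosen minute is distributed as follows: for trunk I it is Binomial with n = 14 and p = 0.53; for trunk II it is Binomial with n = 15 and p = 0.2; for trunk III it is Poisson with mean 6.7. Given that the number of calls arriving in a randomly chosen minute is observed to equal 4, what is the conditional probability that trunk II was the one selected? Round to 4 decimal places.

0.4104

Likelihoods P(X=4 | ·): I: 0.0415447; II: 0.187604; III: 0.103351.
Posterior ∝ prior × likelihood. Numerator for II: 0.166667·0.187604 = 0.0312674.
Normalizing constant: 0.666667·0.0415447 + 0.166667·0.187604 + 0.166667·0.103351 = 0.076189.
P(II | observation) = 0.0312674 / 0.076189 = 0.410392.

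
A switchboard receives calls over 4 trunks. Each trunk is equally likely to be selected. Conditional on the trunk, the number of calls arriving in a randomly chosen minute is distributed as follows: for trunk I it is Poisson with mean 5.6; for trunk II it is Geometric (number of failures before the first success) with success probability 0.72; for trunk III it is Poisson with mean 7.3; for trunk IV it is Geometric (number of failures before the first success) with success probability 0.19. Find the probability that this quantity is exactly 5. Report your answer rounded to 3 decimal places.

Conditional on each trunk, P(X = 5): I: 0.169711; II: 0.00123915; III: 0.116703; IV: 0.0662489.
By total probability, P(X = 5) = 0.25·0.169711 + 0.25·0.00123915 + 0.25·0.116703 + 0.25·0.0662489 = 0.0884756.

0.088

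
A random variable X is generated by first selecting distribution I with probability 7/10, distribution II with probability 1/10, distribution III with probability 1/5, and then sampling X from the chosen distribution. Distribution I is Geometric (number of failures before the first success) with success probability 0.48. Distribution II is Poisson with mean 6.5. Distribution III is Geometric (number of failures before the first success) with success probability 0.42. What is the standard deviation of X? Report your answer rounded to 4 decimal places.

Per component, I: μ=1.08333, E[X²]=3.43056; II: μ=6.5, E[X²]=48.75; III: μ=1.38095, E[X²]=5.19501.
E[X] = 0.7·1.08333 + 0.1·6.5 + 0.2·1.38095 = 1.68452.
E[X²] = 0.7·3.43056 + 0.1·48.75 + 0.2·5.19501 = 8.31539.
Var(X) = E[X²] − (E[X])² = 8.31539 − 2.83762 = 5.47777.
SD(X) = √5.47777 = 2.34046.

2.3405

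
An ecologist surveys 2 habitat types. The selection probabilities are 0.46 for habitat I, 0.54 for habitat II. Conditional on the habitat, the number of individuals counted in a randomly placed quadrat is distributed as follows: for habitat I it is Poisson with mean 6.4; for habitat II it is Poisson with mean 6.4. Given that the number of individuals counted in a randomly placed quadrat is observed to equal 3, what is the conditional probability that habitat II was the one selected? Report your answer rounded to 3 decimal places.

0.540

Likelihoods P(X=3 | ·): I: 0.0725945; II: 0.0725945.
Posterior ∝ prior × likelihood. Numerator for II: 0.54·0.0725945 = 0.0392011.
Normalizing constant: 0.46·0.0725945 + 0.54·0.0725945 = 0.0725945.
P(II | observation) = 0.0392011 / 0.0725945 = 0.54.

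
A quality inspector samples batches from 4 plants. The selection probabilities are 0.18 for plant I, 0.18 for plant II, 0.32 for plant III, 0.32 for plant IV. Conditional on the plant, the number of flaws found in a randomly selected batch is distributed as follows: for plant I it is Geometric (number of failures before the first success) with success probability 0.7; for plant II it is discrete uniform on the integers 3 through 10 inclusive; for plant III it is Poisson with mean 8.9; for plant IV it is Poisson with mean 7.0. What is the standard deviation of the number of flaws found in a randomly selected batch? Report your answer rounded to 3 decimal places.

Per component, I: μ=0.428571, E[X²]=0.795918; II: μ=6.5, E[X²]=47.5; III: μ=8.9, E[X²]=88.11; IV: μ=7, E[X²]=56.
E[X] = 0.18·0.428571 + 0.18·6.5 + 0.32·8.9 + 0.32·7 = 6.33514.
E[X²] = 0.18·0.795918 + 0.18·47.5 + 0.32·88.11 + 0.32·56 = 54.8085.
Var(X) = E[X²] − (E[X])² = 54.8085 − 40.134 = 14.6744.
SD(X) = √14.6744 = 3.83072.

3.831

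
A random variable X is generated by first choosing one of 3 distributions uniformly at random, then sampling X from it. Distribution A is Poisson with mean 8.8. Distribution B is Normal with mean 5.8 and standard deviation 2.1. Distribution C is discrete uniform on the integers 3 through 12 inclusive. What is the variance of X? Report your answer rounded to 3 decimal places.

Per component, A: μ=8.8, E[X²]=86.24; B: μ=5.8, E[X²]=38.05; C: μ=7.5, E[X²]=64.5.
E[X] = 0.333333·8.8 + 0.333333·5.8 + 0.333333·7.5 = 7.36667.
E[X²] = 0.333333·86.24 + 0.333333·38.05 + 0.333333·64.5 = 62.93.
Var(X) = E[X²] − (E[X])² = 62.93 − 54.2678 = 8.66222.

8.662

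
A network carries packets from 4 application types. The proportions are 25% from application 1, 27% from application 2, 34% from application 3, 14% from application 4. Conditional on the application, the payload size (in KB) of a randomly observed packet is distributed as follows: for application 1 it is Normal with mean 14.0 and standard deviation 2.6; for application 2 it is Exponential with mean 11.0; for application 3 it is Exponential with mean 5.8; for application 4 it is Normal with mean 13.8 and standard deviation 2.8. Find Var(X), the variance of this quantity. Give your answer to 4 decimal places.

Per component, 1: μ=14, E[X²]=202.76; 2: μ=11, E[X²]=242; 3: μ=5.8, E[X²]=67.28; 4: μ=13.8, E[X²]=198.28.
E[X] = 0.25·14 + 0.27·11 + 0.34·5.8 + 0.14·13.8 = 10.374.
E[X²] = 0.25·202.76 + 0.27·242 + 0.34·67.28 + 0.14·198.28 = 166.664.
Var(X) = E[X²] − (E[X])² = 166.664 − 107.62 = 59.0445.

59.0445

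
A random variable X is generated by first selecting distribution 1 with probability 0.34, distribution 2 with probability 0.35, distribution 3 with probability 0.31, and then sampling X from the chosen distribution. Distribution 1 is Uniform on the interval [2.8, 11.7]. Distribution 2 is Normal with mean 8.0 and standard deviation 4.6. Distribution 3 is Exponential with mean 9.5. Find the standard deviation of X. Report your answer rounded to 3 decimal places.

6.203

Per component, 1: μ=7.25, E[X²]=59.1633; 2: μ=8, E[X²]=85.16; 3: μ=9.5, E[X²]=180.5.
E[X] = 0.34·7.25 + 0.35·8 + 0.31·9.5 = 8.21.
E[X²] = 0.34·59.1633 + 0.35·85.16 + 0.31·180.5 = 105.877.
Var(X) = E[X²] − (E[X])² = 105.877 − 67.4041 = 38.4724.
SD(X) = √38.4724 = 6.20262.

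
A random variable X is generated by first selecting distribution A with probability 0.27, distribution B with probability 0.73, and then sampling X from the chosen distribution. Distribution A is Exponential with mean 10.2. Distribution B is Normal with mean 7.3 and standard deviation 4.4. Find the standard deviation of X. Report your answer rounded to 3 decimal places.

6.624

Per component, A: μ=10.2, E[X²]=208.08; B: μ=7.3, E[X²]=72.65.
E[X] = 0.27·10.2 + 0.73·7.3 = 8.083.
E[X²] = 0.27·208.08 + 0.73·72.65 = 109.216.
Var(X) = E[X²] − (E[X])² = 109.216 − 65.3349 = 43.8812.
SD(X) = √43.8812 = 6.62429.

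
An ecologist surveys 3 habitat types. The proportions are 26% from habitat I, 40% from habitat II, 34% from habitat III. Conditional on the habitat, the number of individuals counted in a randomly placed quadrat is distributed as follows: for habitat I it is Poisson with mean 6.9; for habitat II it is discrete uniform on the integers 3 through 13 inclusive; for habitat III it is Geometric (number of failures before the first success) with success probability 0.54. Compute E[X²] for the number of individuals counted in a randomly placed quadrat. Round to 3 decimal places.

For each component E[X²] = Var + (mean)², giving I: 54.51; II: 74; III: 2.30316.
Overall E[X²] = 0.26·54.51 + 0.4·74 + 0.34·2.30316 = 44.5557.

44.556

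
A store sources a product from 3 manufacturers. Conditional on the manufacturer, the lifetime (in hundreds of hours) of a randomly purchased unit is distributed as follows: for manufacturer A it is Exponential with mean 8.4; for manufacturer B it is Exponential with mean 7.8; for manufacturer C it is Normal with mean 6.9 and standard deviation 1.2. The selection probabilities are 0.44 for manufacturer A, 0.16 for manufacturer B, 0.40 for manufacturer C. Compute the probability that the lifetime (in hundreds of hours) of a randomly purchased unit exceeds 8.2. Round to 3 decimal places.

0.277

Conditional on each manufacturer, P(X > 8.2): A: 0.376744; B: 0.349489; C: 0.13933.
By total probability, P(X > 8.2) = 0.44·0.376744 + 0.16·0.349489 + 0.4·0.13933 = 0.277418.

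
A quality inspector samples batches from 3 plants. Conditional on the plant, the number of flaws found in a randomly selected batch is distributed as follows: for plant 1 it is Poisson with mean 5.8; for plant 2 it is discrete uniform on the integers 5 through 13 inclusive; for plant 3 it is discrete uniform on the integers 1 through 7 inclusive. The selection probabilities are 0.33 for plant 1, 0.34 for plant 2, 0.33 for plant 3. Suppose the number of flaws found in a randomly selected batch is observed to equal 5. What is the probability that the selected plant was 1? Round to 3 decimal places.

Likelihoods P(X=5 | ·): 1: 0.165596; 2: 0.111111; 3: 0.142857.
Posterior ∝ prior × likelihood. Numerator for 1: 0.33·0.165596 = 0.0546468.
Normalizing constant: 0.33·0.165596 + 0.34·0.111111 + 0.33·0.142857 = 0.139567.
P(1 | observation) = 0.0546468 / 0.139567 = 0.391544.

0.392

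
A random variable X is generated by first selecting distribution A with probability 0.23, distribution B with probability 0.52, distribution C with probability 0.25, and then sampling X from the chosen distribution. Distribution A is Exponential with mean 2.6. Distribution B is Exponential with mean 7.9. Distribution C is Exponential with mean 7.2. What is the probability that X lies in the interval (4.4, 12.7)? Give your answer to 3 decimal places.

Conditional on each component, P(4.4 < X < 12.7): A: 0.176532; B: 0.372578; C: 0.37137.
By total probability, P(4.4 < X < 12.7) = 0.23·0.176532 + 0.52·0.372578 + 0.25·0.37137 = 0.327186.

0.327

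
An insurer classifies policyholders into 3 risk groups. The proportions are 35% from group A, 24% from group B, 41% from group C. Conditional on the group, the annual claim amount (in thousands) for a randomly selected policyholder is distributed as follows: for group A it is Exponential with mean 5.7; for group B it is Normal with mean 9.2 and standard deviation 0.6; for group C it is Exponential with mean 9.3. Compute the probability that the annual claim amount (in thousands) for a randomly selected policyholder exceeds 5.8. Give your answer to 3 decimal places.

Conditional on each group, P(X > 5.8): A: 0.361482; B: 1; C: 0.535981.
By total probability, P(X > 5.8) = 0.35·0.361482 + 0.24·1 + 0.41·0.535981 = 0.586271.

0.586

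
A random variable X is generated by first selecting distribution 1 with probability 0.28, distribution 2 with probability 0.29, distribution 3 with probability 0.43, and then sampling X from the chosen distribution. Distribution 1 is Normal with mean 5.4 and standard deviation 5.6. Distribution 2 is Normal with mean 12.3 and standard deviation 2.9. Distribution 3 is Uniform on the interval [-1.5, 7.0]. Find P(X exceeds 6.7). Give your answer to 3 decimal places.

0.412

Conditional on each component, P(X > 6.7): 1: 0.408214; 2: 0.973261; 3: 0.0352941.
By total probability, P(X > 6.7) = 0.28·0.408214 + 0.29·0.973261 + 0.43·0.0352941 = 0.411722.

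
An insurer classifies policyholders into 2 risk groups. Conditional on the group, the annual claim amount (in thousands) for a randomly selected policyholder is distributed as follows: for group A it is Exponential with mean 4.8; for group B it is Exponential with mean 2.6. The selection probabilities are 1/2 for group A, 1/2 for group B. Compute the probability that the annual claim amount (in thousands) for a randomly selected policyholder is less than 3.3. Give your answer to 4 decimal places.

0.6081

Conditional on each group, P(X < 3.3): A: 0.497168; B: 0.718952.
By total probability, P(X < 3.3) = 0.5·0.497168 + 0.5·0.718952 = 0.60806.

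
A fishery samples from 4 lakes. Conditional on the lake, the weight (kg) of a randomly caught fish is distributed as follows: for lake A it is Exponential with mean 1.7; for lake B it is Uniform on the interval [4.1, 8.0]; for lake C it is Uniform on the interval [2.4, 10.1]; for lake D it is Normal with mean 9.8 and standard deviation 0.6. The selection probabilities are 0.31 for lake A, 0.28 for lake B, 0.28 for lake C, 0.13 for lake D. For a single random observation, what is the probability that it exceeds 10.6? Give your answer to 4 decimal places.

Conditional on each lake, P(X > 10.6): A: 0.00195905; B: 0; C: 0; D: 0.0912112.
By total probability, P(X > 10.6) = 0.31·0.00195905 + 0.28·0 + 0.28·0 + 0.13·0.0912112 = 0.0124648.

0.0125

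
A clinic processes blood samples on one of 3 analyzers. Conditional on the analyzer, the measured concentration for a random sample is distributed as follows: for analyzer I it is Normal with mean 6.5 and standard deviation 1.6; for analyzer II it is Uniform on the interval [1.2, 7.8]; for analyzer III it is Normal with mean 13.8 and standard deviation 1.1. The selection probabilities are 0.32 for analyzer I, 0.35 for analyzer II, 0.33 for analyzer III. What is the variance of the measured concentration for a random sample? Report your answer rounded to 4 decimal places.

Per component, I: μ=6.5, E[X²]=44.81; II: μ=4.5, E[X²]=23.88; III: μ=13.8, E[X²]=191.65.
E[X] = 0.32·6.5 + 0.35·4.5 + 0.33·13.8 = 8.209.
E[X²] = 0.32·44.81 + 0.35·23.88 + 0.33·191.65 = 85.9417.
Var(X) = E[X²] − (E[X])² = 85.9417 − 67.3877 = 18.554.

18.5540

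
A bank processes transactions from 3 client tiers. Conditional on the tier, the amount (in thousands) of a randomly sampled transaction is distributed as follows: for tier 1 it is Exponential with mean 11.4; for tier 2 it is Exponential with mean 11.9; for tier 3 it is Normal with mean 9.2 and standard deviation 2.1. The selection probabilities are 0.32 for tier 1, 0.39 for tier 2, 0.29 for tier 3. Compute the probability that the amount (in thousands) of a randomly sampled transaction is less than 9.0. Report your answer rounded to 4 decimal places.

Conditional on each tier, P(X < 9.0): 1: 0.545916; 2: 0.530601; 3: 0.462063.
By total probability, P(X < 9.0) = 0.32·0.545916 + 0.39·0.530601 + 0.29·0.462063 = 0.515626.

0.5156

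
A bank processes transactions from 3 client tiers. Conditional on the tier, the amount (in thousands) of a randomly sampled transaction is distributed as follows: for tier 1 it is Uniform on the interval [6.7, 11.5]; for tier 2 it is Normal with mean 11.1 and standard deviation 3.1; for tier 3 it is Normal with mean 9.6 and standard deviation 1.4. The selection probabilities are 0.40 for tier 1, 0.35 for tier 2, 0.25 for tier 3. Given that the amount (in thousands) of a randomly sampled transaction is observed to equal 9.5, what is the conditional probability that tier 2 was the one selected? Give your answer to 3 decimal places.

0.203

Likelihoods f(9.5 | ·): 1: 0.208333; 2: 0.112643; 3: 0.284233.
Posterior ∝ prior × likelihood. Numerator for 2: 0.35·0.112643 = 0.0394249.
Normalizing constant: 0.4·0.208333 + 0.35·0.112643 + 0.25·0.284233 = 0.193816.
P(2 | observation) = 0.0394249 / 0.193816 = 0.203414.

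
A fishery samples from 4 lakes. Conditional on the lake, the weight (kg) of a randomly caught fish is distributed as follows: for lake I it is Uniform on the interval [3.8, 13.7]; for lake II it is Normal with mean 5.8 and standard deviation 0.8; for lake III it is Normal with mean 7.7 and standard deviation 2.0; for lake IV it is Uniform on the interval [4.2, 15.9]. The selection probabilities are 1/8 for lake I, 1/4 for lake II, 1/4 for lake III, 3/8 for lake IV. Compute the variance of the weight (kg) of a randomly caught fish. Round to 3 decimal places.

Per component, I: μ=8.75, E[X²]=84.73; II: μ=5.8, E[X²]=34.28; III: μ=7.7, E[X²]=63.29; IV: μ=10.05, E[X²]=112.41.
E[X] = 0.125·8.75 + 0.25·5.8 + 0.25·7.7 + 0.375·10.05 = 8.2375.
E[X²] = 0.125·84.73 + 0.25·34.28 + 0.25·63.29 + 0.375·112.41 = 77.1375.
Var(X) = E[X²] − (E[X])² = 77.1375 − 67.8564 = 9.28109.

9.281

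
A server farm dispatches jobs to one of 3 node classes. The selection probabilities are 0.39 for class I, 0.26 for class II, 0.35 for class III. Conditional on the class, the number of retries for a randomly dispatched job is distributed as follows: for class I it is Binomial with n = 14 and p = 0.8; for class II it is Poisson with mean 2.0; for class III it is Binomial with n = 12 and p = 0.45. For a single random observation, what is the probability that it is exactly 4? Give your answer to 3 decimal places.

Conditional on each class, P(X = 4): I: 4.1985e-05; II: 0.0902235; III: 0.169964.
By total probability, P(X = 4) = 0.39·4.1985e-05 + 0.26·0.0902235 + 0.35·0.169964 = 0.0829619.

0.083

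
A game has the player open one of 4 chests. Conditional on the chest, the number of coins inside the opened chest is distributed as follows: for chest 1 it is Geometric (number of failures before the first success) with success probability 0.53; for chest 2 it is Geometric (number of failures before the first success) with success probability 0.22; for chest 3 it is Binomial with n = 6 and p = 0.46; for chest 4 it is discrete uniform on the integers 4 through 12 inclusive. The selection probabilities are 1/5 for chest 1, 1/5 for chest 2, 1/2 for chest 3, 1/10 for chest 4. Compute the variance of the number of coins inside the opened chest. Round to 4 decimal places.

8.4467

Per component, 1: μ=0.886792, E[X²]=2.45959; 2: μ=3.54545, E[X²]=28.686; 3: μ=2.76, E[X²]=9.108; 4: μ=8, E[X²]=70.6667.
E[X] = 0.2·0.886792 + 0.2·3.54545 + 0.5·2.76 + 0.1·8 = 3.06645.
E[X²] = 0.2·2.45959 + 0.2·28.686 + 0.5·9.108 + 0.1·70.6667 = 17.8498.
Var(X) = E[X²] − (E[X])² = 17.8498 − 9.40311 = 8.44666.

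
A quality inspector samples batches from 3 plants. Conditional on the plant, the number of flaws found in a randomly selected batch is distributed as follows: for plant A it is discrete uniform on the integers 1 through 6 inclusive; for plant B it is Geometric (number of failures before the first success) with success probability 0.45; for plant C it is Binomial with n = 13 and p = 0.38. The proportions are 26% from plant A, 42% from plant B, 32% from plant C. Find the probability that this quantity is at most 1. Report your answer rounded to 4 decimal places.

Conditional on each plant, P(X ≤ 1): A: 0.166667; B: 0.6975; C: 0.017938.
By total probability, P(X ≤ 1) = 0.26·0.166667 + 0.42·0.6975 + 0.32·0.017938 = 0.342024.

0.3420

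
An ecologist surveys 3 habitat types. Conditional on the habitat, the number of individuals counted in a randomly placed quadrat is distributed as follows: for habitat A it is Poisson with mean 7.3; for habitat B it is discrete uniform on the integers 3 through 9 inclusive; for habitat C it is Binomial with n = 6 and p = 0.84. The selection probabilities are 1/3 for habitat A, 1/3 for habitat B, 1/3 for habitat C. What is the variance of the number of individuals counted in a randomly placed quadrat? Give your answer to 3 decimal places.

4.893

Per component, A: μ=7.3, E[X²]=60.59; B: μ=6, E[X²]=40; C: μ=5.04, E[X²]=26.208.
E[X] = 0.333333·7.3 + 0.333333·6 + 0.333333·5.04 = 6.11333.
E[X²] = 0.333333·60.59 + 0.333333·40 + 0.333333·26.208 = 42.266.
Var(X) = E[X²] − (E[X])² = 42.266 − 37.3728 = 4.89316.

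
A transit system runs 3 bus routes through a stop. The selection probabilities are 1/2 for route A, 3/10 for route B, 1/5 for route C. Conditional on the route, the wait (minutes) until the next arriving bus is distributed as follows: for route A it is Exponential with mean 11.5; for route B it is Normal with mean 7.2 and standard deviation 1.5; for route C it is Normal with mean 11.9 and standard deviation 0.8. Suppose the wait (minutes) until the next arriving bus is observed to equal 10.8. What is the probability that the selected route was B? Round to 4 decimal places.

0.0744

Likelihoods f(10.8 | ·): A: 0.0339972; B: 0.0149297; C: 0.193765.
Posterior ∝ prior × likelihood. Numerator for B: 0.3·0.0149297 = 0.00447891.
Normalizing constant: 0.5·0.0339972 + 0.3·0.0149297 + 0.2·0.193765 = 0.0602306.
P(B | observation) = 0.00447891 / 0.0602306 = 0.0743627.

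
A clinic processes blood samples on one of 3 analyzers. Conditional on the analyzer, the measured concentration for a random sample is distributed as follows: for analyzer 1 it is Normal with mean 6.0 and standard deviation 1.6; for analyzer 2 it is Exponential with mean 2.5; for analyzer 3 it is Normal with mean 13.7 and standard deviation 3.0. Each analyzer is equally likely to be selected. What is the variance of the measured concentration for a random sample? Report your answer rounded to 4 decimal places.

27.8233

Per component, 1: μ=6, E[X²]=38.56; 2: μ=2.5, E[X²]=12.5; 3: μ=13.7, E[X²]=196.69.
E[X] = 0.333333·6 + 0.333333·2.5 + 0.333333·13.7 = 7.4.
E[X²] = 0.333333·38.56 + 0.333333·12.5 + 0.333333·196.69 = 82.5833.
Var(X) = E[X²] − (E[X])² = 82.5833 − 54.76 = 27.8233.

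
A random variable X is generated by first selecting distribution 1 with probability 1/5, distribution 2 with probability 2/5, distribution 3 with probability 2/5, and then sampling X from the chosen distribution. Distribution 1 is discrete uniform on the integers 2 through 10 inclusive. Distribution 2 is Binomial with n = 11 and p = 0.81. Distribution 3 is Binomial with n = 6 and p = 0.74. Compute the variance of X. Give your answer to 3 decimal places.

Per component, 1: μ=6, E[X²]=42.6667; 2: μ=8.91, E[X²]=81.081; 3: μ=4.44, E[X²]=20.868.
E[X] = 0.2·6 + 0.4·8.91 + 0.4·4.44 = 6.54.
E[X²] = 0.2·42.6667 + 0.4·81.081 + 0.4·20.868 = 49.3129.
Var(X) = E[X²] − (E[X])² = 49.3129 − 42.7716 = 6.54133.

6.541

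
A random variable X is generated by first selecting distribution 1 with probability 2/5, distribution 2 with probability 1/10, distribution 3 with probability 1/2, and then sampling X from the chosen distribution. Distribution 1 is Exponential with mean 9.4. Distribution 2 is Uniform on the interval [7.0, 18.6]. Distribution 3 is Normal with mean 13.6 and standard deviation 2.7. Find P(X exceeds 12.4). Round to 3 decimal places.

Conditional on each component, P(X > 12.4): 1: 0.267363; 2: 0.534483; 3: 0.671639.
By total probability, P(X > 12.4) = 0.4·0.267363 + 0.1·0.534483 + 0.5·0.671639 = 0.496213.

0.496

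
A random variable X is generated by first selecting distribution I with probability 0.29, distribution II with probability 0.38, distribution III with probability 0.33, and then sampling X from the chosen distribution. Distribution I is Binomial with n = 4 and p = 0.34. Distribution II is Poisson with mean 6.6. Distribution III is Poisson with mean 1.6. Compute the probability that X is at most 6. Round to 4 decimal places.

0.8137

Conditional on each component, P(X ≤ 6): I: 1; II: 0.510839; III: 0.998664.
By total probability, P(X ≤ 6) = 0.29·1 + 0.38·0.510839 + 0.33·0.998664 = 0.813678.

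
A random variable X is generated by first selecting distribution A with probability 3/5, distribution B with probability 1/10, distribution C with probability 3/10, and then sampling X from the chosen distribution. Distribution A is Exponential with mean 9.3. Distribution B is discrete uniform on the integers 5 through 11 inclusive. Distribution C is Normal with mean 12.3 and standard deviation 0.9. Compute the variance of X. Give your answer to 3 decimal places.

54.813

Per component, A: μ=9.3, E[X²]=172.98; B: μ=8, E[X²]=68; C: μ=12.3, E[X²]=152.1.
E[X] = 0.6·9.3 + 0.1·8 + 0.3·12.3 = 10.07.
E[X²] = 0.6·172.98 + 0.1·68 + 0.3·152.1 = 156.218.
Var(X) = E[X²] − (E[X])² = 156.218 − 101.405 = 54.8131.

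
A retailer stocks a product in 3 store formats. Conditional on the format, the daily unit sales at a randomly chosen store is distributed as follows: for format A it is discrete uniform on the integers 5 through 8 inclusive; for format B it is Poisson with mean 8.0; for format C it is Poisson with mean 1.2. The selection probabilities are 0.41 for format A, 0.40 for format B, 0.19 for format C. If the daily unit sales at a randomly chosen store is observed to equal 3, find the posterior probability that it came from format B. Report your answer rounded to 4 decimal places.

Likelihoods P(X=3 | ·): A: 0; B: 0.0286261; C: 0.0867439.
Posterior ∝ prior × likelihood. Numerator for B: 0.4·0.0286261 = 0.0114505.
Normalizing constant: 0.41·0 + 0.4·0.0286261 + 0.19·0.0867439 = 0.0279318.
P(B | observation) = 0.0114505 / 0.0279318 = 0.409943.

0.4099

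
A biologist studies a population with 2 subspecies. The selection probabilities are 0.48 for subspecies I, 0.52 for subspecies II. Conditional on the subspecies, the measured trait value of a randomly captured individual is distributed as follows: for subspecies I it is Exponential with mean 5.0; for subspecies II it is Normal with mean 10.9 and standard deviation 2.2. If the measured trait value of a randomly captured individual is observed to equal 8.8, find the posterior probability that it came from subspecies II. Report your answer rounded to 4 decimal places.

0.7836

Likelihoods f(8.8 | ·): I: 0.034409; II: 0.114983.
Posterior ∝ prior × likelihood. Numerator for II: 0.52·0.114983 = 0.059791.
Normalizing constant: 0.48·0.034409 + 0.52·0.114983 = 0.0763073.
P(II | observation) = 0.059791 / 0.0763073 = 0.783555.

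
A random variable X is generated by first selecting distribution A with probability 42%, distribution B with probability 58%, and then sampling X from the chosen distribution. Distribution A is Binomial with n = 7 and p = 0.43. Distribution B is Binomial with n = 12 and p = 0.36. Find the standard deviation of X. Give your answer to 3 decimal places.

1.656

Per component, A: μ=3.01, E[X²]=10.7758; B: μ=4.32, E[X²]=21.4272.
E[X] = 0.42·3.01 + 0.58·4.32 = 3.7698.
E[X²] = 0.42·10.7758 + 0.58·21.4272 = 16.9536.
Var(X) = E[X²] − (E[X])² = 16.9536 − 14.2114 = 2.74222.
SD(X) = √2.74222 = 1.65596.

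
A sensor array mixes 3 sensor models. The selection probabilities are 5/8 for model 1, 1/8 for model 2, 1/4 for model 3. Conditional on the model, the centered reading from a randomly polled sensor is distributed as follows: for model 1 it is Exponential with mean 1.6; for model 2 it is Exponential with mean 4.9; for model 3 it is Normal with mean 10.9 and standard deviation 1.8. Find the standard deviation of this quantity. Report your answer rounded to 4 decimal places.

Per component, 1: μ=1.6, E[X²]=5.12; 2: μ=4.9, E[X²]=48.02; 3: μ=10.9, E[X²]=122.05.
E[X] = 0.625·1.6 + 0.125·4.9 + 0.25·10.9 = 4.3375.
E[X²] = 0.625·5.12 + 0.125·48.02 + 0.25·122.05 = 39.715.
Var(X) = E[X²] − (E[X])² = 39.715 − 18.8139 = 20.9011.
SD(X) = √20.9011 = 4.57177.

4.5718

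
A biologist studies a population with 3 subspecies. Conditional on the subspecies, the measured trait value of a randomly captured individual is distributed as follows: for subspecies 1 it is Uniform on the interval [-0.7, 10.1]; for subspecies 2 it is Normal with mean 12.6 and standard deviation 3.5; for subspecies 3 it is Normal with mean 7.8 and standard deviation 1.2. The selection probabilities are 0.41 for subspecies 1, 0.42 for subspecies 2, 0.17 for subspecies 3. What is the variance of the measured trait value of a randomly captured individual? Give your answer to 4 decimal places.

Per component, 1: μ=4.7, E[X²]=31.81; 2: μ=12.6, E[X²]=171.01; 3: μ=7.8, E[X²]=62.28.
E[X] = 0.41·4.7 + 0.42·12.6 + 0.17·7.8 = 8.545.
E[X²] = 0.41·31.81 + 0.42·171.01 + 0.17·62.28 = 95.4539.
Var(X) = E[X²] − (E[X])² = 95.4539 − 73.017 = 22.4369.

22.4369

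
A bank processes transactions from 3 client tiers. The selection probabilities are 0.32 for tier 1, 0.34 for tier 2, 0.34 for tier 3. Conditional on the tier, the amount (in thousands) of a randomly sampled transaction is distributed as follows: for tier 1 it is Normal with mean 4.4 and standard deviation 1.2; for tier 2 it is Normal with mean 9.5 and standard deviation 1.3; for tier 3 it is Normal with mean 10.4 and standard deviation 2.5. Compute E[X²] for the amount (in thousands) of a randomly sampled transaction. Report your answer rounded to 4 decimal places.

76.8150

For each component E[X²] = Var + (mean)², giving 1: 20.8; 2: 91.94; 3: 114.41.
Overall E[X²] = 0.32·20.8 + 0.34·91.94 + 0.34·114.41 = 76.815.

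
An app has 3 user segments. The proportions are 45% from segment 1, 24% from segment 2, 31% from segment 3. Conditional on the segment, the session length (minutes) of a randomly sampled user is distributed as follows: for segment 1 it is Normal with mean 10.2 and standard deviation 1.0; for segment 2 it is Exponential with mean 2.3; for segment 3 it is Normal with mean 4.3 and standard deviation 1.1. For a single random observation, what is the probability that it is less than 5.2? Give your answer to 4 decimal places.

0.4609

Conditional on each segment, P(X < 5.2): 1: 2.86652e-07; 2: 0.89574; 3: 0.793373.
By total probability, P(X < 5.2) = 0.45·2.86652e-07 + 0.24·0.89574 + 0.31·0.793373 = 0.460924.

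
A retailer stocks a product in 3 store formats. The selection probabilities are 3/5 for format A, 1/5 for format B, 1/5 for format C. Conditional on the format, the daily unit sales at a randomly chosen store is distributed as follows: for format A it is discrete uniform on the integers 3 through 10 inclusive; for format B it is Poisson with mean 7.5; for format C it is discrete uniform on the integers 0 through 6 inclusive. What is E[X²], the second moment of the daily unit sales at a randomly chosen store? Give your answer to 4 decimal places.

43.8500

For each component E[X²] = Var + (mean)², giving A: 47.5; B: 63.75; C: 13.
Overall E[X²] = 0.6·47.5 + 0.2·63.75 + 0.2·13 = 43.85.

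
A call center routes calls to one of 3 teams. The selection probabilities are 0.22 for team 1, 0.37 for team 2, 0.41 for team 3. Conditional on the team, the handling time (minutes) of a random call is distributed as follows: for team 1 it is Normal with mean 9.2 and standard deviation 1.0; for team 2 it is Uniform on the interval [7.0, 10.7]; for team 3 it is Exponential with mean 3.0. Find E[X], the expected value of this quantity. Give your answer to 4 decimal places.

Component means — 1: 9.2; 2: 8.85; 3: 3.
E[X] = 0.22·9.2 + 0.37·8.85 + 0.41·3 = 6.5285.

6.5285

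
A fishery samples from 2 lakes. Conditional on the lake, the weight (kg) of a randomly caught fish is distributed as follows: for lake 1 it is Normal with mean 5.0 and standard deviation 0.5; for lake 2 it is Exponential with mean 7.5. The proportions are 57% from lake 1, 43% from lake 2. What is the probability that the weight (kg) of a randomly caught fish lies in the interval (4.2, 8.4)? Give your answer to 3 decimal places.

0.644

Conditional on each lake, P(4.2 < X < 8.4): 1: 0.945201; 2: 0.244929.
By total probability, P(4.2 < X < 8.4) = 0.57·0.945201 + 0.43·0.244929 = 0.644084.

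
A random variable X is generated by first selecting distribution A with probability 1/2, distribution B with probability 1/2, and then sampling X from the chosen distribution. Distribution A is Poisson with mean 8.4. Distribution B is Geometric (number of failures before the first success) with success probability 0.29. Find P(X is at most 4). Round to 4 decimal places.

0.4492

Conditional on each component, P(X ≤ 4): A: 0.0789083; B: 0.819577.
By total probability, P(X ≤ 4) = 0.5·0.0789083 + 0.5·0.819577 = 0.449243.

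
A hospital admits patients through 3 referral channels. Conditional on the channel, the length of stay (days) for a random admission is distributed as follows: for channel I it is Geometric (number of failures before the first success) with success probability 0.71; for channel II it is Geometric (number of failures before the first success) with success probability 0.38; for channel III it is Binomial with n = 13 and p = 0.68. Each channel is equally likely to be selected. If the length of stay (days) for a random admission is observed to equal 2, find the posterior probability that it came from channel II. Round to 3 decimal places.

0.709

Likelihoods P(X=2 | ·): I: 0.059711; II: 0.146072; III: 0.000129946.
Posterior ∝ prior × likelihood. Numerator for II: 0.333333·0.146072 = 0.0486907.
Normalizing constant: 0.333333·0.059711 + 0.333333·0.146072 + 0.333333·0.000129946 = 0.0686376.
P(II | observation) = 0.0486907 / 0.0686376 = 0.709387.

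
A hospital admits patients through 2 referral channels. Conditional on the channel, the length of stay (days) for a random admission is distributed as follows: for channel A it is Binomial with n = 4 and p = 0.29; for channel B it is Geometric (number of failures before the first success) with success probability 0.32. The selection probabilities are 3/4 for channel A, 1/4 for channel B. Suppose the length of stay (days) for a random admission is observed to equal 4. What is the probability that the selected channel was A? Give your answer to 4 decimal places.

Likelihoods P(X=4 | ·): A: 0.00707281; B: 0.0684204.
Posterior ∝ prior × likelihood. Numerator for A: 0.75·0.00707281 = 0.00530461.
Normalizing constant: 0.75·0.00707281 + 0.25·0.0684204 = 0.0224097.
P(A | observation) = 0.00530461 / 0.0224097 = 0.23671.

0.2367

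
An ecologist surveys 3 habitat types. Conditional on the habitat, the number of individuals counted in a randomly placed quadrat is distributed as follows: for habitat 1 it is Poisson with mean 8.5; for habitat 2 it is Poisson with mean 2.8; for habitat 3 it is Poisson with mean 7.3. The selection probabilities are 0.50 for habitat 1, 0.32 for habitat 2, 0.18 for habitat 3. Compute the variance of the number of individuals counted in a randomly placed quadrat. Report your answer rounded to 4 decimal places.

12.9544

Per component, 1: μ=8.5, E[X²]=80.75; 2: μ=2.8, E[X²]=10.64; 3: μ=7.3, E[X²]=60.59.
E[X] = 0.5·8.5 + 0.32·2.8 + 0.18·7.3 = 6.46.
E[X²] = 0.5·80.75 + 0.32·10.64 + 0.18·60.59 = 54.686.
Var(X) = E[X²] − (E[X])² = 54.686 − 41.7316 = 12.9544.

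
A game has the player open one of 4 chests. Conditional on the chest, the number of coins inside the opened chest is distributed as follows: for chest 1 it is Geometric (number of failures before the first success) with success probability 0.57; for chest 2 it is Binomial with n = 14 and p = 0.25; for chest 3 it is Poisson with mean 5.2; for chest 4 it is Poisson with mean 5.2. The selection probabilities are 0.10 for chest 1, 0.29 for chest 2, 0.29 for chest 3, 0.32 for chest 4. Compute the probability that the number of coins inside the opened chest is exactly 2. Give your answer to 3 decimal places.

0.108

Conditional on each chest, P(X = 2): 1: 0.105393; 2: 0.180159; 3: 0.074584; 4: 0.074584.
By total probability, P(X = 2) = 0.1·0.105393 + 0.29·0.180159 + 0.29·0.074584 + 0.32·0.074584 = 0.108282.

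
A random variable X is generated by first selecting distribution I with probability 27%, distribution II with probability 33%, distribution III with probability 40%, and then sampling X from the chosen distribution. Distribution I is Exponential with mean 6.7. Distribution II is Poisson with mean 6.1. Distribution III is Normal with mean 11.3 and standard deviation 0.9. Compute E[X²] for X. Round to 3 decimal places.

89.933

For each component E[X²] = Var + (mean)², giving I: 89.78; II: 43.31; III: 128.5.
Overall E[X²] = 0.27·89.78 + 0.33·43.31 + 0.4·128.5 = 89.9329.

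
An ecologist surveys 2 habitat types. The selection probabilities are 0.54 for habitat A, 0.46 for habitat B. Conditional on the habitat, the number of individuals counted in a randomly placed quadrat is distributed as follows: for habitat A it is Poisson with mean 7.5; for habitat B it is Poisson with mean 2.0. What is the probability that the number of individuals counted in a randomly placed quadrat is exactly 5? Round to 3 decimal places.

0.076

Conditional on each habitat, P(X = 5): A: 0.109375; B: 0.0360894.
By total probability, P(X = 5) = 0.54·0.109375 + 0.46·0.0360894 = 0.0756634.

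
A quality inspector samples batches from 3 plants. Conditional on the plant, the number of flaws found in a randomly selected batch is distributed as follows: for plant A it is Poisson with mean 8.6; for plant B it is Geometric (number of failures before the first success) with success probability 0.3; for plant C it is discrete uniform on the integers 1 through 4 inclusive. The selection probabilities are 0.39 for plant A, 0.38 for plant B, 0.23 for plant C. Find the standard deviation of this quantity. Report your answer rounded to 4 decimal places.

3.9695

Per component, A: μ=8.6, E[X²]=82.56; B: μ=2.33333, E[X²]=13.2222; C: μ=2.5, E[X²]=7.5.
E[X] = 0.39·8.6 + 0.38·2.33333 + 0.23·2.5 = 4.81567.
E[X²] = 0.39·82.56 + 0.38·13.2222 + 0.23·7.5 = 38.9478.
Var(X) = E[X²] − (E[X])² = 38.9478 − 23.1906 = 15.7572.
SD(X) = √15.7572 = 3.96953.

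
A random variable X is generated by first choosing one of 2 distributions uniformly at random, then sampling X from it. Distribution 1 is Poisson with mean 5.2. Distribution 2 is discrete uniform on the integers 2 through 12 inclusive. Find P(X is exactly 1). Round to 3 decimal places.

Conditional on each component, P(X = 1): 1: 0.0286861; 2: 0.
By total probability, P(X = 1) = 0.5·0.0286861 + 0.5·0 = 0.0143431.

0.014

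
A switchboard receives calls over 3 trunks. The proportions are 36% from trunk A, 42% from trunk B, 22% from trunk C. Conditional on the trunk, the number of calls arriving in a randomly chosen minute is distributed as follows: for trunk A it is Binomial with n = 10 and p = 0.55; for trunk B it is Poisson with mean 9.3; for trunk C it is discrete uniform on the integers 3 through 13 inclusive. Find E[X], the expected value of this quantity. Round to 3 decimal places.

Component means — A: 5.5; B: 9.3; C: 8.
E[X] = 0.36·5.5 + 0.42·9.3 + 0.22·8 = 7.646.

7.646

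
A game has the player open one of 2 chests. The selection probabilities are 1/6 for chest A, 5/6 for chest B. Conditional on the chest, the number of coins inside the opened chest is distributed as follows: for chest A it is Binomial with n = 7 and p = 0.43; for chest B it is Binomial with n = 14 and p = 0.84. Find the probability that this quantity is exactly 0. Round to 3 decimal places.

Conditional on each chest, P(X = 0): A: 0.019549; B: 7.20576e-12.
By total probability, P(X = 0) = 0.166667·0.019549 + 0.833333·7.20576e-12 = 0.00325816.

0.003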